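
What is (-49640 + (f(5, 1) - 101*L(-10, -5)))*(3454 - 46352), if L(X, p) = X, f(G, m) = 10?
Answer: 2085700760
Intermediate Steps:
(-49640 + (f(5, 1) - 101*L(-10, -5)))*(3454 - 46352) = (-49640 + (10 - 101*(-10)))*(3454 - 46352) = (-49640 + (10 + 1010))*(-42898) = (-49640 + 1020)*(-42898) = -48620*(-42898) = 2085700760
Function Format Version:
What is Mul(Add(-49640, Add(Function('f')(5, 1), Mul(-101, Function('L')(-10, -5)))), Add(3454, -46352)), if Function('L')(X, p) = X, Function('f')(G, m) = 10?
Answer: 2085700760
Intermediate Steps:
Mul(Add(-49640, Add(Function('f')(5, 1), Mul(-101, Function('L')(-10, -5)))), Add(3454, -46352)) = Mul(Add(-49640, Add(10, Mul(-101, -10))), Add(3454, -46352)) = Mul(Add(-49640, Add(10, 1010)), -42898) = Mul(Add(-49640, 1020), -42898) = Mul(-48620, -42898) = 2085700760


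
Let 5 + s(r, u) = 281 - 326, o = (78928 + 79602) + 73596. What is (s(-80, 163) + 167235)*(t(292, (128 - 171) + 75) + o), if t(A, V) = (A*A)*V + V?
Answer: 494968914110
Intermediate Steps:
o = 232126 (o = 158530 + 73596 = 232126)
t(A, V) = V + V*A² (t(A, V) = A²*V + V = V*A² + V = V + V*A²)
s(r, u) = -50 (s(r, u) = -5 + (281 - 326) = -5 - 45 = -50)
(s(-80, 163) + 167235)*(t(292, (128 - 171) + 75) + o) = (-50 + 167235)*(((128 - 171) + 75)*(1 + 292²) + 232126) = 167185*((-43 + 75)*(1 + 85264) + 232126) = 167185*(32*85265 + 232126) = 167185*(2728480 + 232126) = 167185*2960606 = 494968914110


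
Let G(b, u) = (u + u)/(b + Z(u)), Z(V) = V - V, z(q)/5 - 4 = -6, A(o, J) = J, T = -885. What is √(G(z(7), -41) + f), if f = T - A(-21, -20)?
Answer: 6*I*√595/5 ≈ 29.271*I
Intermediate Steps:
z(q) = -10 (z(q) = 20 + 5*(-6) = 20 - 30 = -10)
Z(V) = 0
f = -865 (f = -885 - 1*(-20) = -885 + 20 = -865)
G(b, u) = 2*u/b (G(b, u) = (u + u)/(b + 0) = (2*u)/b = 2*u/b)
√(G(z(7), -41) + f) = √(2*(-41)/(-10) - 865) = √(2*(-41)*(-⅒) - 865) = √(41/5 - 865) = √(-4284/5) = 6*I*√595/5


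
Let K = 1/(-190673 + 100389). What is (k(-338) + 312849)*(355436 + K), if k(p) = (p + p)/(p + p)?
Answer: 5019707004512775/45142 ≈ 1.1120e+11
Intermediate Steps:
K = -1/90284 (K = 1/(-90284) = -1/90284 ≈ -1.1076e-5)
k(p) = 1 (k(p) = (2*p)/((2*p)) = (2*p)*(1/(2*p)) = 1)
(k(-338) + 312849)*(355436 + K) = (1 + 312849)*(355436 - 1/90284) = 312850*(32090183823/90284) = 5019707004512775/45142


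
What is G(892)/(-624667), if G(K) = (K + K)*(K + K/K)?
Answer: -1593112/624667 ≈ -2.5503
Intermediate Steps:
G(K) = 2*K*(1 + K) (G(K) = (2*K)*(K + 1) = (2*K)*(1 + K) = 2*K*(1 + K))
G(892)/(-624667) = (2*892*(1 + 892))/(-624667) = (2*892*893)*(-1/624667) = 1593112*(-1/624667) = -1593112/624667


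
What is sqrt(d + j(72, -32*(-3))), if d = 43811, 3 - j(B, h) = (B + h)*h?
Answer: sqrt(27686) ≈ 166.39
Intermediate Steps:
j(B, h) = 3 - h*(B + h) (j(B, h) = 3 - (B + h)*h = 3 - h*(B + h))
sqrt(d + j(72, -32*(-3))) = sqrt(43811 + (3 - (-32*(-3))**2 - 1*72*(-32*(-3)))) = sqrt(43811 + (3 - 1*96**2 - 1*72*96)) = sqrt(43811 + (3 - 1*9216 - 6912)) = sqrt(43811 + (3 - 9216 - 6912)) = sqrt(43811 - 16125) = sqrt(27686)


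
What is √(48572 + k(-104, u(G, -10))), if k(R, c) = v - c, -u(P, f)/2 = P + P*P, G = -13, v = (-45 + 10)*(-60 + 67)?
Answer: √48639 ≈ 220.54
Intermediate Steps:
v = -245 (v = -35*7 = -245)
u(P, f) = -2*P - 2*P² (u(P, f) = -2*(P + P*P) = -2*(P + P²) = -2*P - 2*P²)
k(R, c) = -245 - c
√(48572 + k(-104, u(G, -10))) = √(48572 + (-245 - (-2)*(-13)*(1 - 13))) = √(48572 + (-245 - (-2)*(-13)*(-12))) = √(48572 + (-245 - 1*(-312))) = √(48572 + (-245 + 312)) = √(48572 + 67) = √48639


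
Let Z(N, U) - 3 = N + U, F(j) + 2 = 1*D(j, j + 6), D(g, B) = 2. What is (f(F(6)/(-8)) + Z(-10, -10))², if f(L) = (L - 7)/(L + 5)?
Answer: 8464/25 ≈ 338.56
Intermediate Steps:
F(j) = 0 (F(j) = -2 + 1*2 = -2 + 2 = 0)
f(L) = (-7 + L)/(5 + L)
Z(N, U) = 3 + N + U (Z(N, U) = 3 + (N + U) = 3 + N + U)
(f(F(6)/(-8)) + Z(-10, -10))² = ((-7 + 0/(-8))/(5 + 0/(-8)) + (3 - 10 - 10))² = ((-7 + 0*(-⅛))/(5 + 0*(-⅛)) - 17)² = ((-7 + 0)/(5 + 0) - 17)² = (-7/5 - 17)² = (-92/5)² = 8464/25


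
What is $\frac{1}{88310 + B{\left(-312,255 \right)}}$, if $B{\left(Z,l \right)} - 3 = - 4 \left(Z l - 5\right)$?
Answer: $\frac{1}{406573} \approx 2.4596 \cdot 10^{-6}$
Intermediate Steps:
$B{\left(Z,l \right)} = 23 - 4 Z l$ ($B{\left(Z,l \right)} = 3 - 4 \left(Z l - 5\right) = 3 - 4 \left(-5 + Z l\right) = 3 - \left(-20 + 4 Z l\right) = 23 - 4 Z l$)
$\frac{1}{88310 + B{\left(-312,255 \right)}} = \frac{1}{88310 - \left(-23 - 318240\right)} = \frac{1}{88310 + \left(23 + 318240\right)} = \frac{1}{88310 + 318263} = \frac{1}{406573}$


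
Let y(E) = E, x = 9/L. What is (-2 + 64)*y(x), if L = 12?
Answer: 93/2 ≈ 46.500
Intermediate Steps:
x = ¾ (x = 9/12 = 9*(1/12) = ¾ ≈ 0.75000)
(-2 + 64)*y(x) = (-2 + 64)*(¾) = 62*(¾) = 93/2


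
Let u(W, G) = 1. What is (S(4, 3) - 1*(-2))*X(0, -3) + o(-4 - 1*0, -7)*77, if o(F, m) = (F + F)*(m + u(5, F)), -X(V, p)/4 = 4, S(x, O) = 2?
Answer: 3632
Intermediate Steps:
X(V, p) = -16 (X(V, p) = -4*4 = -16)
o(F, m) = 2*F*(1 + m) (o(F, m) = (F + F)*(m + 1) = (2*F)*(1 + m) = 2*F*(1 + m))
(S(4, 3) - 1*(-2))*X(0, -3) + o(-4 - 1*0, -7)*77 = (2 - 1*(-2))*(-16) + (2*(-4 - 1*0)*(1 - 7))*77 = (2 + 2)*(-16) + (2*(-4 + 0)*(-6))*77 = 4*(-16) + (2*(-4)*(-6))*77 = -64 + 48*77 = -64 + 3696 = 3632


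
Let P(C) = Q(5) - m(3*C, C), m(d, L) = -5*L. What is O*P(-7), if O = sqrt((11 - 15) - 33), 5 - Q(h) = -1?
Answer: -29*I*sqrt(37) ≈ -176.4*I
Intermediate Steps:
Q(h) = 6 (Q(h) = 5 - 1*(-1) = 5 + 1 = 6)
O = I*sqrt(37) (O = sqrt(-4 - 33) = sqrt(-37) = I*sqrt(37) ≈ 6.0828*I)
P(C) = 6 + 5*C (P(C) = 6 - (-5)*C = 6 + 5*C)
O*P(-7) = (I*sqrt(37))*(6 + 5*(-7)) = (I*sqrt(37))*(6 - 35) = (I*sqrt(37))*(-29) = -29*I*sqrt(37)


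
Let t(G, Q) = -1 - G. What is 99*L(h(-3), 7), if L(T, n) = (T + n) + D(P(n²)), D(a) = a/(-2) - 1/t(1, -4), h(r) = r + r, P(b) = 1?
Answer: 99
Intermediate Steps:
h(r) = 2*r
D(a) = ½ - a/2 (D(a) = a/(-2) - 1/(-1 - 1*1) = a*(-½) - 1/(-1 - 1) = -a/2 - 1/(-2) = -a/2 - 1*(-½) = -a/2 + ½ = ½ - a/2)
L(T, n) = T + n (L(T, n) = (T + n) + (½ - ½*1) = (T + n) + (½ - ½) = (T + n) + 0 = T + n)
99*L(h(-3), 7) = 99*(2*(-3) + 7) = 99*(-6 + 7) = 99*1 = 99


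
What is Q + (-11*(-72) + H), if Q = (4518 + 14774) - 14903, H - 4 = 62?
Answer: 5247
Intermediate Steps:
H = 66 (H = 4 + 62 = 66)
Q = 4389 (Q = 19292 - 14903 = 4389)
Q + (-11*(-72) + H) = 4389 + (-11*(-72) + 66) = 4389 + (792 + 66) = 4389 + 858 = 5247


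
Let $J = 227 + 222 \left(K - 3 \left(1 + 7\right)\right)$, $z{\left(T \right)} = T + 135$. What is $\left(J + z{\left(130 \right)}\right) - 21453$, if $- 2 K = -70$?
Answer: $-18519$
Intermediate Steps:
$K = 35$ ($K = \left(- \frac{1}{2}\right) \left(-70\right) = 35$)
$z{\left(T \right)} = 135 + T$
$J = 2669$ ($J = 227 + 222 \left(35 - 3 \left(1 + 7\right)\right) = 227 + 222 \left(35 - 3 \cdot 8\right) = 227 + 222 \left(35 - 24\right) = 227 + 222 \cdot 11 = 227 + 2442 = 2669$)
$\left(J + z{\left(130 \right)}\right) - 21453 = \left(2669 + \left(135 + 130\right)\right) - 21453 = \left(2669 + 265\right) + \left(-165121 + 143668\right) = 2934 - 21453 = -18519$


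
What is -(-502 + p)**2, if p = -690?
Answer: -1420864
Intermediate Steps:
-(-502 + p)**2 = -(-502 - 690)**2 = -1*(-1192)**2 = -1*1420864 = -1420864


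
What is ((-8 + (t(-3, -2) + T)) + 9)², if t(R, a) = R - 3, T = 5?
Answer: 0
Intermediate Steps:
t(R, a) = -3 + R
((-8 + (t(-3, -2) + T)) + 9)² = ((-8 + ((-3 - 3) + 5)) + 9)² = ((-8 + (-6 + 5)) + 9)² = ((-8 - 1) + 9)² = (-9 + 9)² = 0² = 0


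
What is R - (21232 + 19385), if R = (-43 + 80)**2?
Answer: -39248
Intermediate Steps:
R = 1369 (R = 37**2 = 1369)
R - (21232 + 19385) = 1369 - (21232 + 19385) = 1369 - 1*40617 = 1369 - 40617 = -39248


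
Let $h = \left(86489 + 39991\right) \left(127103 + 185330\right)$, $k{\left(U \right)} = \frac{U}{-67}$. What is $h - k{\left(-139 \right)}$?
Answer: $\frac{2647607231141}{67} \approx 3.9517 \cdot 10^{10}$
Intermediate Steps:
$k{\left(U \right)} = - \frac{U}{67}$ ($k{\left(U \right)} = U \left(- \frac{1}{67}\right) = - \frac{U}{67}$)
$h = 39516525840$ ($h = 126480 \cdot 312433 = 39516525840$)
$h - k{\left(-139 \right)} = 39516525840 - \left(- \frac{1}{67}\right) \left(-139\right) = 39516525840 - \frac{139}{67} = \frac{2647607231141}{67}$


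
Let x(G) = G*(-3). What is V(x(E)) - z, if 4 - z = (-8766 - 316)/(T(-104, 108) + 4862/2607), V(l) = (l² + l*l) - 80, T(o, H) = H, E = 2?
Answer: -1232445/13019 ≈ -94.665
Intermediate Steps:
x(G) = -3*G
V(l) = -80 + 2*l² (V(l) = (l² + l²) - 80 = 2*l² - 80 = -80 + 2*l²)
z = 1128293/13019 (z = 4 - (-8766 - 316)/(108 + 4862/2607) = 4 - (-9082)/(108 + 4862*(1/2607)) = 4 - (-9082)/(108 + 442/237) = 4 - (-9082)/26038/237 = 4 - (-9082)*237/26038 = 4 - 1*(-1076217/13019) = 4 + 1076217/13019 = 1128293/13019 ≈ 86.665)
V(x(E)) - z = (-80 + 2*(-3*2)²) - 1*1128293/13019 = (-80 + 2*(-6)²) - 1128293/13019 = (-80 + 2*36) - 1128293/13019 = (-80 + 72) - 1128293/13019 = -8 - 1128293/13019 = -1232445/13019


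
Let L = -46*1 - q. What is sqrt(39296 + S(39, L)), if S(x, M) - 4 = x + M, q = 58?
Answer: sqrt(39235) ≈ 198.08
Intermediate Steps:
L = -104 (L = -46*1 - 1*58 = -46 - 58 = -104)
S(x, M) = 4 + M + x (S(x, M) = 4 + (x + M) = 4 + (M + x) = 4 + M + x)
sqrt(39296 + S(39, L)) = sqrt(39296 + (4 - 104 + 39)) = sqrt(39296 - 61) = sqrt(39235)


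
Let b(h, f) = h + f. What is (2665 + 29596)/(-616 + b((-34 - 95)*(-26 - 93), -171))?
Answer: 32261/14564 ≈ 2.2151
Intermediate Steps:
b(h, f) = f + h
(2665 + 29596)/(-616 + b((-34 - 95)*(-26 - 93), -171)) = (2665 + 29596)/(-616 + (-171 + (-34 - 95)*(-26 - 93))) = 32261/(-616 + (-171 - 129*(-119))) = 32261/(-616 + (-171 + 15351)) = 32261/(-616 + 15180) = 32261/14564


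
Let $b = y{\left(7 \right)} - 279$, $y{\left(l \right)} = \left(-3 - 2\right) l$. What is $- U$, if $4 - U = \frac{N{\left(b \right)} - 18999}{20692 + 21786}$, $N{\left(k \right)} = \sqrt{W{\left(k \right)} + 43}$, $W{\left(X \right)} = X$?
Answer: $- \frac{188911}{42478} + \frac{i \sqrt{271}}{42478} \approx -4.4473 + 0.00038754 i$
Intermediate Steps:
$y{\left(l \right)} = - 5 l$
$b = -314$ ($b = \left(-5\right) 7 - 279 = -35 - 279 = -314$)
$N{\left(k \right)} = \sqrt{43 + k}$ ($N{\left(k \right)} = \sqrt{k + 43} = \sqrt{43 + k}$)
$U = \frac{188911}{42478} - \frac{i \sqrt{271}}{42478}$ ($U = 4 - \frac{\sqrt{43 - 314} - 18999}{20692 + 21786} = 4 - \frac{\sqrt{-271} - 18999}{42478} = 4 - \left(i \sqrt{271} - 18999\right) \frac{1}{42478} = 4 - \left(-18999 + i \sqrt{271}\right) \frac{1}{42478} = 4 - \left(- \frac{18999}{42478} + \frac{i \sqrt{271}}{42478}\right) = 4 + \left(\frac{18999}{42478} - \frac{i \sqrt{271}}{42478}\right) = \frac{188911}{42478} - \frac{i \sqrt{271}}{42478} \approx 4.4473 - 0.00038754 i$)
$- U = - (\frac{188911}{42478} - \frac{i \sqrt{271}}{42478}) = - \frac{188911}{42478} + \frac{i \sqrt{271}}{42478}$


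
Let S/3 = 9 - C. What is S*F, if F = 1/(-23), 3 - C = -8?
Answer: 6/23 ≈ 0.26087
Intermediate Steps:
C = 11 (C = 3 - 1*(-8) = 3 + 8 = 11)
F = -1/23 ≈ -0.043478
S = -6 (S = 3*(9 - 1*11) = 3*(9 - 11) = 3*(-2) = -6)
S*F = -6*(-1/23) = 6/23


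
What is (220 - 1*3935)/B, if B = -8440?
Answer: 743/1688 ≈ 0.44017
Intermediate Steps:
(220 - 1*3935)/B = (220 - 1*3935)/(-8440) = (220 - 3935)*(-1/8440) = -3715*(-1/8440) = 743/1688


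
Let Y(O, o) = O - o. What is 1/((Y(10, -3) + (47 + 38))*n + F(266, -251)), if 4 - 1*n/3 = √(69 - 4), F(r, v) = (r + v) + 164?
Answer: -271/756463 - 294*√65/3782315 ≈ -0.00098493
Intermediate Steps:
F(r, v) = 164 + r + v
n = 12 - 3*√65 (n = 12 - 3*√(69 - 4) = 12 - 3*√65 ≈ -12.187)
1/((Y(10, -3) + (47 + 38))*n + F(266, -251)) = 1/(((10 - 1*(-3)) + (47 + 38))*(12 - 3*√65) + (164 + 266 - 251)) = 1/(((10 + 3) + 85)*(12 - 3*√65) + 179) = 1/((13 + 85)*(12 - 3*√65) + 179) = 1/(98*(12 - 3*√65) + 179) = 1/((1176 - 294*√65) + 179) = 1/(1355 - 294*√65)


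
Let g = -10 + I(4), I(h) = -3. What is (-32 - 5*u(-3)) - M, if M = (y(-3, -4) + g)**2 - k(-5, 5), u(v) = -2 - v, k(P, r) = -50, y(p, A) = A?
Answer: -376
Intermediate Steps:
g = -13 (g = -10 - 3 = -13)
M = 339 (M = (-4 - 13)**2 - 1*(-50) = (-17)**2 + 50 = 289 + 50 = 339)
(-32 - 5*u(-3)) - M = (-32 - 5*(-2 - 1*(-3))) - 1*339 = (-32 - 5*(-2 + 3)) - 339 = (-32 - 5*1) - 339 = (-32 - 5) - 339 = -37 - 339 = -376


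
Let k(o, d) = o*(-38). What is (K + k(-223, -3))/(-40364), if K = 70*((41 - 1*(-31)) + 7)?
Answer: -3501/10091 ≈ -0.34694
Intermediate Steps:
K = 5530 (K = 70*((41 + 31) + 7) = 70*(72 + 7) = 70*79 = 5530)
k(o, d) = -38*o
(K + k(-223, -3))/(-40364) = (5530 - 38*(-223))/(-40364) = (5530 + 8474)*(-1/40364) = 14004*(-1/40364) = -3501/10091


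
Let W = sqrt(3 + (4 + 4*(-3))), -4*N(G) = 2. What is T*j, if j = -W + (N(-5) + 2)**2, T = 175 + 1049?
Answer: 2754 - 1224*I*sqrt(5) ≈ 2754.0 - 2736.9*I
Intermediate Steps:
N(G) = -1/2 (N(G) = -1/4*2 = -1/2)
T = 1224
W = I*sqrt(5) (W = sqrt(3 + (4 - 12)) = sqrt(3 - 8) = sqrt(-5) = I*sqrt(5) ≈ 2.2361*I)
j = 9/4 - I*sqrt(5) (j = -I*sqrt(5) + (-1/2 + 2)**2 = -I*sqrt(5) + (3/2)**2 = -I*sqrt(5) + 9/4 = 9/4 - I*sqrt(5) ≈ 2.25 - 2.2361*I)
T*j = 1224*(9/4 - I*sqrt(5)) = 2754 - 1224*I*sqrt(5)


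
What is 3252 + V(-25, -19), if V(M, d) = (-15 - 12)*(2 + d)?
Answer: 3711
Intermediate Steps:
V(M, d) = -54 - 27*d (V(M, d) = -27*(2 + d) = -54 - 27*d)
3252 + V(-25, -19) = 3252 + (-54 - 27*(-19)) = 3252 + (-54 + 513) = 3252 + 459 = 3711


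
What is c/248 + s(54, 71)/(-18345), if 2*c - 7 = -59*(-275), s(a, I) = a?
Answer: 12406219/379130 ≈ 32.723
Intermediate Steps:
c = 8116 (c = 7/2 + (-59*(-275))/2 = 7/2 + (½)*16225 = 7/2 + 16225/2 = 8116)
c/248 + s(54, 71)/(-18345) = 8116/248 + 54/(-18345) = 8116*(1/248) + 54*(-1/18345) = 2029/62 - 18/6115 = 12406219/379130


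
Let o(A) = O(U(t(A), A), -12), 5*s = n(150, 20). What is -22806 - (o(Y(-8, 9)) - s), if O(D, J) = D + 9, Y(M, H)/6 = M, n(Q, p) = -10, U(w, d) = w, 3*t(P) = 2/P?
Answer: -1642823/72 ≈ -22817.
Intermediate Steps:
t(P) = 2/(3*P) (t(P) = (2/P)/3 = 2/(3*P))
Y(M, H) = 6*M
O(D, J) = 9 + D
s = -2 (s = (⅕)*(-10) = -2)
o(A) = 9 + 2/(3*A)
-22806 - (o(Y(-8, 9)) - s) = -22806 - ((9 + 2/(3*((6*(-8))))) - 1*(-2)) = -22806 - ((9 + (⅔)/(-48)) + 2) = -22806 - ((9 + (⅔)*(-1/48)) + 2) = -22806 - ((9 - 1/72) + 2) = -22806 - (647/72 + 2) = -22806 - 1*791/72 = -22806 - 791/72 = -1642823/72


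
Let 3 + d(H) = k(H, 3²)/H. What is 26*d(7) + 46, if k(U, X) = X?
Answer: 10/7 ≈ 1.4286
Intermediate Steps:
d(H) = -3 + 9/H (d(H) = -3 + 3²/H = -3 + 9/H)
26*d(7) + 46 = 26*(-3 + 9/7) + 46 = 26*(-12/7) + 46 = -312/7 + 46 = 10/7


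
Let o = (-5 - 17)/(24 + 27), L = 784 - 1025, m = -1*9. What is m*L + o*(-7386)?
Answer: 91037/17 ≈ 5355.1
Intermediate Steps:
m = -9
L = -241
o = -22/51 ≈ -0.43137
m*L + o*(-7386) = -9*(-241) - 22/51*(-7386) = 2169 + 54164/17 = 91037/17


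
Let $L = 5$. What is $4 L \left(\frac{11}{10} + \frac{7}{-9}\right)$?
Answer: $\frac{58}{9} \approx 6.4444$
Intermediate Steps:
$4 L \left(\frac{11}{10} + \frac{7}{-9}\right) = 4 \cdot 5 \left(\frac{11}{10} + \frac{7}{-9}\right) = 20 \left(11 \cdot \frac{1}{10} + 7 \left(- \frac{1}{9}\right)\right) = 20 \left(\frac{11}{10} - \frac{7}{9}\right) = 20 \cdot \frac{29}{90} = \frac{58}{9}$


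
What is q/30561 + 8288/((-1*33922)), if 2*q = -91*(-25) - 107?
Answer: -15465580/74049303 ≈ -0.20886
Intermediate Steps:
q = 1084 (q = (-91*(-25) - 107)/2 = (2275 - 107)/2 = (½)*2168 = 1084)
q/30561 + 8288/((-1*33922)) = 1084/30561 + 8288/((-1*33922)) = 1084*(1/30561) + 8288/(-33922) = 1084/30561 + 8288*(-1/33922) = 1084/30561 - 592/2423 = -15465580/74049303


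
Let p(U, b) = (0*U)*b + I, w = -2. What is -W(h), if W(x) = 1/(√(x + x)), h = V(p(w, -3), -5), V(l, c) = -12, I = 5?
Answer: I*√6/12 ≈ 0.20412*I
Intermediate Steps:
p(U, b) = 5 (p(U, b) = (0*U)*b + 5 = 0*b + 5 = 0 + 5 = 5)
h = -12
W(x) = √2/(2*√x) (W(x) = 1/(√(2*x)) = 1/(√2*√x) = √2/(2*√x))
-W(h) = -√2/(2*√(-12)) = -√2*(-I*√3/6)/2 = -(-1)*I*√6/12 = I*√6/12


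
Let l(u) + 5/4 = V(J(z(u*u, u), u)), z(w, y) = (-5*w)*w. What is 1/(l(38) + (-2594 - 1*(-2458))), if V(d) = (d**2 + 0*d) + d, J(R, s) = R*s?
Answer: 4/627821183214118491 ≈ 6.3712e-18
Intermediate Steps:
z(w, y) = -5*w**2
V(d) = d + d**2 (V(d) = (d**2 + 0) + d = d**2 + d = d + d**2)
l(u) = -5/4 - 5*u**5*(1 - 5*u**5) (l(u) = -5/4 + ((-5*u**4)*u)*(1 + (-5*u**4)*u) = -5/4 + (-5*u**5)*(1 - 5*u**5) = -5/4 - 5*u**5*(1 - 5*u**5))
1/(l(38) + (-2594 - 1*(-2458))) = 1/((-5/4 - 5*38**5 + 25*38**10) + (-2594 - 1*(-2458))) = 1/((-5/4 - 5*79235168 + 25*6278211847988224) + (-2594 + 2458)) = 1/((-5/4 - 396175840 + 156955296199705600) - 136) = 1/(627821183214119035/4 - 136) = 1/(627821183214118491/4) = 4/627821183214118491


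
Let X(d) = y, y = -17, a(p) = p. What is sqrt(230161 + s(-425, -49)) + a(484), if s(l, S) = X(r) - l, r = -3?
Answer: 484 + sqrt(230569) ≈ 964.18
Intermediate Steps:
X(d) = -17
s(l, S) = -17 - l
sqrt(230161 + s(-425, -49)) + a(484) = sqrt(230161 + (-17 - 1*(-425))) + 484 = sqrt(230161 + (-17 + 425)) + 484 = sqrt(230161 + 408) + 484 = sqrt(230569) + 484 = 484 + sqrt(230569)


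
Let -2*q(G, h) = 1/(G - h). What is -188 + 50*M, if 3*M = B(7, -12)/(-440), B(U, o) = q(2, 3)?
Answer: -49637/264 ≈ -188.02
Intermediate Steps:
q(G, h) = -1/(2*(G - h))
B(U, o) = ½ (B(U, o) = 1/(2*(3 - 1*2)) = 1/(2*(3 - 2)) = (½)/1 = (½)*1 = ½)
M = -1/2640 (M = ((½)/(-440))/3 = ((½)*(-1/440))/3 = (⅓)*(-1/880) = -1/2640 ≈ -0.00037879)
-188 + 50*M = -188 + 50*(-1/2640) = -188 - 5/264 = -49637/264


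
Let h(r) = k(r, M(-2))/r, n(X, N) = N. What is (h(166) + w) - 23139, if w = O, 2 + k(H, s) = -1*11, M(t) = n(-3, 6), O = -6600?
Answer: -4936687/166 ≈ -29739.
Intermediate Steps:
M(t) = 6
k(H, s) = -13 (k(H, s) = -2 - 1*11 = -2 - 11 = -13)
h(r) = -13/r
w = -6600
(h(166) + w) - 23139 = (-13/166 - 6600) - 23139 = -1095613/166 - 23139 = -4936687/166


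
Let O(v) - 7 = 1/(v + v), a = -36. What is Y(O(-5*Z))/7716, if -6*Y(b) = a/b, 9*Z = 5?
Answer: 25/219263 ≈ 0.00011402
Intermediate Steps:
Z = 5/9 (Z = (⅑)*5 = 5/9 ≈ 0.55556)
O(v) = 7 + 1/(2*v) (O(v) = 7 + 1/(v + v) = 7 + 1/(2*v))
Y(b) = 6/b (Y(b) = -(-6)/b = 6/b)
Y(O(-5*Z))/7716 = (6/(7 + 1/(2*((-5*5/9)))))/7716 = (6/(7 + 1/(2*(-25/9))))*(1/7716) = (6/(7 + (½)*(-9/25)))*(1/7716) = (6/(7 - 9/50))*(1/7716) = (6/(341/50))*(1/7716) = (6*(50/341))*(1/7716) = (300/341)*(1/7716) = 25/219263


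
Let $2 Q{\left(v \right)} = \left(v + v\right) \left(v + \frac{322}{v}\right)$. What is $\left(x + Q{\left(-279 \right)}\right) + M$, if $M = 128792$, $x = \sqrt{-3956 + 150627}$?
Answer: $206955 + \sqrt{146671} \approx 2.0734 \cdot 10^{5}$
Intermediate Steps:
$x = \sqrt{146671} \approx 382.98$
$Q{\left(v \right)} = v \left(v + \frac{322}{v}\right)$ ($Q{\left(v \right)} = \frac{\left(v + v\right) \left(v + \frac{322}{v}\right)}{2} = \frac{2 v \left(v + \frac{322}{v}\right)}{2} = v \left(v + \frac{322}{v}\right)$)
$\left(x + Q{\left(-279 \right)}\right) + M = \left(\sqrt{146671} + \left(322 + \left(-279\right)^{2}\right)\right) + 128792 = \left(\sqrt{146671} + \left(322 + 77841\right)\right) + 128792 = \left(\sqrt{146671} + 78163\right) + 128792 = \left(78163 + \sqrt{146671}\right) + 128792 = 206955 + \sqrt{146671}$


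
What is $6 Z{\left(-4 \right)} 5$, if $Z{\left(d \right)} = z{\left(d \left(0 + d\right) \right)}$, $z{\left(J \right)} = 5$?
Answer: $150$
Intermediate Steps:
$Z{\left(d \right)} = 5$
$6 Z{\left(-4 \right)} 5 = 6 \cdot 5 \cdot 5 = 30 \cdot 5 = 150$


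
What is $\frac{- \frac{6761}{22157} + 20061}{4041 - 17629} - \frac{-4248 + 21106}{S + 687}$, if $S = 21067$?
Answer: $- \frac{1843093652049}{818682737533} \approx -2.2513$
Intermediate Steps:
$\frac{- \frac{6761}{22157} + 20061}{4041 - 17629} - \frac{-4248 + 21106}{S + 687} = \frac{- \frac{6761}{22157} + 20061}{4041 - 17629} - \frac{-4248 + 21106}{21067 + 687} = \frac{\left(-6761\right) \frac{1}{22157} + 20061}{-13588} - \frac{16858}{21754} = \left(- \frac{6761}{22157} + 20061\right) \left(- \frac{1}{13588}\right) - 16858 \cdot \frac{1}{21754} = \frac{444484816}{22157} \left(- \frac{1}{13588}\right) - \frac{8429}{10877} = - \frac{111121204}{75267329} - \frac{8429}{10877} = - \frac{1843093652049}{818682737533}$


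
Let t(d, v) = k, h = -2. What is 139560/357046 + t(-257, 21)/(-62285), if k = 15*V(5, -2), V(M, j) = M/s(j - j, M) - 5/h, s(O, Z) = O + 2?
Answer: 866571615/2223861011 ≈ 0.38967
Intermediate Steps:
s(O, Z) = 2 + O
V(M, j) = 5/2 + M/2 (V(M, j) = M/(2 + (j - j)) - 5/(-2) = M/(2 + 0) - 5*(-½) = M/2 + 5/2 = 5/2 + M/2)
k = 75 (k = 15*(5/2 + (½)*5) = 15*(5/2 + 5/2) = 15*5 = 75)
t(d, v) = 75
139560/357046 + t(-257, 21)/(-62285) = 139560/357046 + 75/(-62285) = 139560*(1/357046) + 75*(-1/62285) = 69780/178523 - 15/12457 = 866571615/2223861011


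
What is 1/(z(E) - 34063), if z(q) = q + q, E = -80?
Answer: -1/34223 ≈ -2.9220e-5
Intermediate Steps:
z(q) = 2*q
1/(z(E) - 34063) = 1/(2*(-80) - 34063) = 1/(-160 - 34063) = 1/(-34223) = -1/34223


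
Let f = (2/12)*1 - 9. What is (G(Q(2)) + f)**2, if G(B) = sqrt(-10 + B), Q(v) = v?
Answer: 2521/36 - 106*I*sqrt(2)/3 ≈ 70.028 - 49.969*I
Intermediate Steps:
f = -53/6 (f = (2*(1/12))*1 - 9 = (1/6)*1 - 9 = 1/6 - 9 = -53/6 ≈ -8.8333)
(G(Q(2)) + f)**2 = (sqrt(-10 + 2) - 53/6)**2 = (sqrt(-8) - 53/6)**2 = (2*I*sqrt(2) - 53/6)**2 = (-53/6 + 2*I*sqrt(2))**2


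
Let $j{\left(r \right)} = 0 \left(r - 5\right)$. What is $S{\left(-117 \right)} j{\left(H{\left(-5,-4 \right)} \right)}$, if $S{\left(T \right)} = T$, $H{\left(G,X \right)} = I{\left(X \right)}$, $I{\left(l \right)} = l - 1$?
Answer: $0$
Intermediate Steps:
$I{\left(l \right)} = -1 + l$
$H{\left(G,X \right)} = -1 + X$
$j{\left(r \right)} = 0$ ($j{\left(r \right)} = 0 \left(-5 + r\right) = 0$)
$S{\left(-117 \right)} j{\left(H{\left(-5,-4 \right)} \right)} = \left(-117\right) 0 = 0$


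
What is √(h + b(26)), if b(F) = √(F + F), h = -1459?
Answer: √(-1459 + 2*√13) ≈ 38.102*I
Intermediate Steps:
b(F) = √2*√F (b(F) = √(2*F) = √2*√F)
√(h + b(26)) = √(-1459 + √2*√26) = √(-1459 + 2*√13)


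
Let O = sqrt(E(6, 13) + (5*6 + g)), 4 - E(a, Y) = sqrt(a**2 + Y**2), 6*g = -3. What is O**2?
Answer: 67/2 - sqrt(205) ≈ 19.182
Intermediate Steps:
g = -1/2 (g = (1/6)*(-3) = -1/2 ≈ -0.50000)
E(a, Y) = 4 - sqrt(Y**2 + a**2) (E(a, Y) = 4 - sqrt(a**2 + Y**2) = 4 - sqrt(Y**2 + a**2))
O = sqrt(67/2 - sqrt(205)) (O = sqrt((4 - sqrt(13**2 + 6**2)) + (5*6 - 1/2)) = sqrt((4 - sqrt(169 + 36)) + (30 - 1/2)) = sqrt((4 - sqrt(205)) + 59/2) = sqrt(67/2 - sqrt(205)) ≈ 4.3797)
O**2 = (sqrt(134 - 4*sqrt(205))/2)**2 = 67/2 - sqrt(205)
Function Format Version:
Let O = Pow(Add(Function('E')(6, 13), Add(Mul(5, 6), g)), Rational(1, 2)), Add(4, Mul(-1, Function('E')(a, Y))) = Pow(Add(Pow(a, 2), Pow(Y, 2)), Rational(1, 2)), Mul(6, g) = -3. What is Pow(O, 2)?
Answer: Add(Rational(67, 2), Mul(-1, Pow(205, Rational(1, 2)))) ≈ 19.182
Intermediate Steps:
g = Rational(-1, 2) (g = Mul(Rational(1, 6), -3) = Rational(-1, 2) ≈ -0.50000)
Function('E')(a, Y) = Add(4, Mul(-1, Pow(Add(Pow(Y, 2), Pow(a, 2)), Rational(1, 2)))) (Function('E')(a, Y) = Add(4, Mul(-1, Pow(Add(Pow(a, 2), Pow(Y, 2)), Rational(1, 2)))) = Add(4, Mul(-1, Pow(Add(Pow(Y, 2), Pow(a, 2)), Rational(1, 2)))))
O = Pow(Add(Rational(67, 2), Mul(-1, Pow(205, Rational(1, 2)))), Rational(1, 2)) (O = Pow(Add(Add(4, Mul(-1, Pow(Add(Pow(13, 2), Pow(6, 2)), Rational(1, 2)))), Add(Mul(5, 6), Rational(-1, 2))), Rational(1, 2)) = Pow(Add(Add(4, Mul(-1, Pow(Add(169, 36), Rational(1, 2)))), Add(30, Rational(-1, 2))), Rational(1, 2)) = Pow(Add(Add(4, Mul(-1, Pow(205, Rational(1, 2)))), Rational(59, 2)), Rational(1, 2)) = Pow(Add(Rational(67, 2), Mul(-1, Pow(205, Rational(1, 2)))), Rational(1, 2)) ≈ 4.3797)
Pow(O, 2) = Pow(Mul(Rational(1, 2), Pow(Add(134, Mul(-4, Pow(205, Rational(1, 2)))), Rational(1, 2))), 2) = Add(Rational(67, 2), Mul(-1, Pow(205, Rational(1, 2))))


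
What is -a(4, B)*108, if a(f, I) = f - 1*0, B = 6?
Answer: -432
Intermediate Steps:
a(f, I) = f (a(f, I) = f + 0 = f)
-a(4, B)*108 = -1*4*108 = -4*108 = -432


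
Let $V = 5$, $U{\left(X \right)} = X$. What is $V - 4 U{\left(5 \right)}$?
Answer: $-15$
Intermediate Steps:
$V - 4 U{\left(5 \right)} = 5 - 20 = -15$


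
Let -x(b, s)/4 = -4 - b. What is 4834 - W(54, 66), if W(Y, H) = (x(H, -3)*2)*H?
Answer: -32126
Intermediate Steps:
x(b, s) = 16 + 4*b (x(b, s) = -4*(-4 - b) = 16 + 4*b)
W(Y, H) = H*(32 + 8*H) (W(Y, H) = ((16 + 4*H)*2)*H = (32 + 8*H)*H = H*(32 + 8*H))
4834 - W(54, 66) = 4834 - 8*66*(4 + 66) = 4834 - 8*66*70 = 4834 - 1*36960 = 4834 - 36960 = -32126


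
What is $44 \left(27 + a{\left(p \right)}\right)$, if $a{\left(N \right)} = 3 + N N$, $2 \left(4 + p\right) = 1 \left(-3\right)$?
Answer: $2651$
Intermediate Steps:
$p = - \frac{11}{2}$ ($p = -4 + \frac{1 \left(-3\right)}{2} = -4 + \frac{1}{2} \left(-3\right) = -4 - \frac{3}{2} = - \frac{11}{2} \approx -5.5$)
$a{\left(N \right)} = 3 + N^{2}$
$44 \left(27 + a{\left(p \right)}\right) = 44 \left(27 + \left(3 + \left(- \frac{11}{2}\right)^{2}\right)\right) = 44 \left(27 + \left(3 + \frac{121}{4}\right)\right) = 44 \left(27 + \frac{133}{4}\right) = 44 \cdot \frac{241}{4} = 2651$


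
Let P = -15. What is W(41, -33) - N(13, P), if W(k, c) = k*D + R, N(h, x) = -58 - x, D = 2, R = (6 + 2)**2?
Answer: 189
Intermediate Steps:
R = 64 (R = 8**2 = 64)
W(k, c) = 64 + 2*k (W(k, c) = k*2 + 64 = 2*k + 64 = 64 + 2*k)
W(41, -33) - N(13, P) = (64 + 2*41) - (-58 - 1*(-15)) = (64 + 82) - (-58 + 15) = 146 - 1*(-43) = 146 + 43 = 189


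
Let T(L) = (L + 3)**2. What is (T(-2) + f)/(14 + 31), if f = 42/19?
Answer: 61/855 ≈ 0.071345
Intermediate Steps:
T(L) = (3 + L)**2
f = 42/19 (f = 42*(1/19) = 42/19 ≈ 2.2105)
(T(-2) + f)/(14 + 31) = ((3 - 2)**2 + 42/19)/(14 + 31) = (1**2 + 42/19)/45 = (1 + 42/19)*(1/45) = (61/19)*(1/45) = 61/855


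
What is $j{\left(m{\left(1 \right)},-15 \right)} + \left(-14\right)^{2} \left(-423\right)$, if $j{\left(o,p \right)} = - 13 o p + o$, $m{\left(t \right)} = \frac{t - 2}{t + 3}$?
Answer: $-82957$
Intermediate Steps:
$m{\left(t \right)} = \frac{-2 + t}{3 + t}$
$j{\left(o,p \right)} = o - 13 o p$ ($j{\left(o,p \right)} = - 13 o p + o = o - 13 o p$)
$j{\left(m{\left(1 \right)},-15 \right)} + \left(-14\right)^{2} \left(-423\right) = \frac{-2 + 1}{3 + 1} \left(1 - -195\right) + \left(-14\right)^{2} \left(-423\right) = \frac{1}{4} \left(-1\right) \left(1 + 195\right) + 196 \left(-423\right) = \frac{1}{4} \left(-1\right) 196 - 82908 = \left(- \frac{1}{4}\right) 196 - 82908 = -49 - 82908 = -82957$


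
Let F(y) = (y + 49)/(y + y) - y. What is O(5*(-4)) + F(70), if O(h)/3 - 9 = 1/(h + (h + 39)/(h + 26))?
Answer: -85503/2020 ≈ -42.328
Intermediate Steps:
F(y) = -y + (49 + y)/(2*y) (F(y) = (49 + y)/((2*y)) - y = (49 + y)*(1/(2*y)) - y = (49 + y)/(2*y) - y = -y + (49 + y)/(2*y))
O(h) = 27 + 3/(h + (39 + h)/(26 + h)) (O(h) = 27 + 3/(h + (h + 39)/(h + 26)) = 27 + 3/(h + (39 + h)/(26 + h)))
O(5*(-4)) + F(70) = 3*(377 + 9*(5*(-4))² + 244*(5*(-4)))/(39 + (5*(-4))² + 27*(5*(-4))) + (½ - 1*70 + (49/2)/70) = 3*(377 + 9*(-20)² + 244*(-20))/(39 + (-20)² + 27*(-20)) + (½ - 70 + (49/2)*(1/70)) = 3*(377 + 9*400 - 4880)/(39 + 400 - 540) + (½ - 70 + 7/20) = 3*(377 + 3600 - 4880)/(-101) - 1383/20 = 3*(-1/101)*(-903) - 1383/20 = 2709/101 - 1383/20 = -85503/2020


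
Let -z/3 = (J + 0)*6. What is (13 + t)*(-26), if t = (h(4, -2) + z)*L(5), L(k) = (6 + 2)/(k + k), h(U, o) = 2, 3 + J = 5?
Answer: 1846/5 ≈ 369.20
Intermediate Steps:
J = 2 (J = -3 + 5 = 2)
L(k) = 4/k (L(k) = 8/((2*k)) = 8*(1/(2*k)) = 4/k)
z = -36 (z = -3*(2 + 0)*6 = -6*6 = -3*12 = -36)
t = -136/5 (t = (2 - 36)*(4/5) = -136/5 ≈ -27.200)
(13 + t)*(-26) = (13 - 136/5)*(-26) = -71/5*(-26) = 1846/5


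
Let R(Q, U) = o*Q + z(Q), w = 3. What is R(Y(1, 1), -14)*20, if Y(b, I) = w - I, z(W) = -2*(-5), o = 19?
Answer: 960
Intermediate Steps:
z(W) = 10
Y(b, I) = 3 - I
R(Q, U) = 10 + 19*Q (R(Q, U) = 19*Q + 10 = 10 + 19*Q)
R(Y(1, 1), -14)*20 = (10 + 19*(3 - 1*1))*20 = (10 + 19*(3 - 1))*20 = (10 + 19*2)*20 = (10 + 38)*20 = 48*20 = 960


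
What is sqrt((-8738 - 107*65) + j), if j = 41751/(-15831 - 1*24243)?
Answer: I*sqrt(2800384624938)/13358 ≈ 125.28*I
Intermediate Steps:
j = -13917/13358 (j = 41751/(-15831 - 24243) = 41751/(-40074) = 41751*(-1/40074) = -13917/13358 ≈ -1.0418)
sqrt((-8738 - 107*65) + j) = sqrt((-8738 - 107*65) - 13917/13358) = sqrt((-8738 - 1*6955) - 13917/13358) = sqrt((-8738 - 6955) - 13917/13358) = sqrt(-15693 - 13917/13358) = sqrt(-209641011/13358) = I*sqrt(2800384624938)/13358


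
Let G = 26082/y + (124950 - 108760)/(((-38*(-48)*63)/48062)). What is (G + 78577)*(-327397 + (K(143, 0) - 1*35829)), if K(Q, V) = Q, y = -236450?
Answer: -15035497273968973613/485195400 ≈ -3.0989e+10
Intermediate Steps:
G = 3285435190111/485195400 (G = 26082/(-236450) + (124950 - 108760)/(((-38*(-48)*63)/48062)) = 26082*(-1/236450) + 16190/(((1824*63)*(1/48062))) = -13041/118225 + 16190/((114912*(1/48062))) = -13041/118225 + 16190/(8208/3433) = -13041/118225 + 16190*(3433/8208) = -13041/118225 + 27790135/4104 = 3285435190111/485195400 ≈ 6771.4)
(G + 78577)*(-327397 + (K(143, 0) - 1*35829)) = (3285435190111/485195400 + 78577)*(-327397 + (143 - 1*35829)) = 41410634135911*(-327397 + (143 - 35829))/485195400 = 41410634135911*(-327397 - 35686)/485195400 = (41410634135911/485195400)*(-363083) = -15035497273968973613/485195400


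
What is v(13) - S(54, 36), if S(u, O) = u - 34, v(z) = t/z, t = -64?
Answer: -324/13 ≈ -24.923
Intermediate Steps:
v(z) = -64/z
S(u, O) = -34 + u
v(13) - S(54, 36) = -64/13 - (-34 + 54) = -64*1/13 - 1*20 = -64/13 - 20 = -324/13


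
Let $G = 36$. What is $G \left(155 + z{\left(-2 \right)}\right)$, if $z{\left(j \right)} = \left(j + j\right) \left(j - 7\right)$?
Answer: $6876$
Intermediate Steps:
$z{\left(j \right)} = 2 j \left(-7 + j\right)$
$G \left(155 + z{\left(-2 \right)}\right) = 36 \left(155 + 2 \left(-2\right) \left(-7 - 2\right)\right) = 36 \left(155 + 2 \left(-2\right) \left(-9\right)\right) = 36 \left(155 + 36\right) = 36 \cdot 191 = 6876$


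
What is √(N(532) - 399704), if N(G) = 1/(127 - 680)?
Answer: I*√122233081089/553 ≈ 632.22*I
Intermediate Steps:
N(G) = -1/553 (N(G) = 1/(-553) = -1/553)
√(N(532) - 399704) = √(-1/553 - 399704) = √(-221036313/553) = I*√122233081089/553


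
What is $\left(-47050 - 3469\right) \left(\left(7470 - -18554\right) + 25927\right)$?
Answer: $-2624512569$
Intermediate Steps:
$\left(-47050 - 3469\right) \left(\left(7470 - -18554\right) + 25927\right) = - 50519 \left(\left(7470 + 18554\right) + 25927\right) = - 50519 \left(26024 + 25927\right) = \left(-50519\right) 51951 = -2624512569$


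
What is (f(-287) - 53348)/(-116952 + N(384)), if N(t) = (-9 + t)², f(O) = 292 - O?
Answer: -52769/23673 ≈ -2.2291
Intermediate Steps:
(f(-287) - 53348)/(-116952 + N(384)) = ((292 - 1*(-287)) - 53348)/(-116952 + (-9 + 384)²) = ((292 + 287) - 53348)/(-116952 + 375²) = (579 - 53348)/(-116952 + 140625) = -52769/23673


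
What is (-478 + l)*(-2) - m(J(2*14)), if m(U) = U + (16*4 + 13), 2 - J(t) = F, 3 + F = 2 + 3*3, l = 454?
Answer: -23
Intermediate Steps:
F = 8 (F = -3 + (2 + 3*3) = -3 + (2 + 9) = -3 + 11 = 8)
J(t) = -6 (J(t) = 2 - 1*8 = 2 - 8 = -6)
m(U) = 77 + U (m(U) = U + (64 + 13) = U + 77 = 77 + U)
(-478 + l)*(-2) - m(J(2*14)) = (-478 + 454)*(-2) - (77 - 6) = -24*(-2) - 1*71 = 48 - 71 = -23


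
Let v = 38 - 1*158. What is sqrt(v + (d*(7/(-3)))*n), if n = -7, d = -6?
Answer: I*sqrt(218) ≈ 14.765*I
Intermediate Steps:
v = -120 (v = 38 - 158 = -120)
sqrt(v + (d*(7/(-3)))*n) = sqrt(-120 - 42/(-3)*(-7)) = sqrt(-120 - 42*(-1)/3*(-7)) = sqrt(-120 - 6*(-7/3)*(-7)) = sqrt(-120 + 14*(-7)) = sqrt(-120 - 98) = sqrt(-218) = I*sqrt(218)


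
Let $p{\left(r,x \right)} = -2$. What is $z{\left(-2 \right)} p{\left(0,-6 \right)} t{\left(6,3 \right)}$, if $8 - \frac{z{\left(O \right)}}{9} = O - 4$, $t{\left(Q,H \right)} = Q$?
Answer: $-1512$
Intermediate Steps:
$z{\left(O \right)} = 108 - 9 O$ ($z{\left(O \right)} = 72 - 9 \left(O - 4\right) = 72 - 9 \left(-4 + O\right) = 72 - \left(-36 + 9 O\right) = 108 - 9 O$)
$z{\left(-2 \right)} p{\left(0,-6 \right)} t{\left(6,3 \right)} = \left(108 - -18\right) \left(-2\right) 6 = \left(108 + 18\right) \left(-2\right) 6 = 126 \left(-2\right) 6 = \left(-252\right) 6 = -1512$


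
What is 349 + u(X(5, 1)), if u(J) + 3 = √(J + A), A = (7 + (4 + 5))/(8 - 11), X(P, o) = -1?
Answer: 346 + I*√57/3 ≈ 346.0 + 2.5166*I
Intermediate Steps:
A = -16/3 (A = (7 + 9)/(-3) = 16*(-⅓) = -16/3 ≈ -5.3333)
u(J) = -3 + √(-16/3 + J) (u(J) = -3 + √(J - 16/3) = -3 + √(-16/3 + J))
349 + u(X(5, 1)) = 349 + (-3 + √(-48 + 9*(-1))/3) = 349 + (-3 + √(-48 - 9)/3) = 349 + (-3 + √(-57)/3) = 349 + (-3 + (I*√57)/3) = 349 + (-3 + I*√57/3) = 346 + I*√57/3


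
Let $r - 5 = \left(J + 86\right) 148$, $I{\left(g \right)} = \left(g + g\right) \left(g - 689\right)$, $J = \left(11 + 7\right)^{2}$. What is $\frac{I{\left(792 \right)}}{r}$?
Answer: $\frac{163152}{60685} \approx 2.6885$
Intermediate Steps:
$J = 324$ ($J = 18^{2} = 324$)
$I{\left(g \right)} = 2 g \left(-689 + g\right)$
$r = 60685$ ($r = 5 + \left(324 + 86\right) 148 = 5 + 410 \cdot 148 = 5 + 60680 = 60685$)
$\frac{I{\left(792 \right)}}{r} = \frac{2 \cdot 792 \left(-689 + 792\right)}{60685} = 2 \cdot 792 \cdot 103 \cdot \frac{1}{60685} = 163152 \cdot \frac{1}{60685} = \frac{163152}{60685}$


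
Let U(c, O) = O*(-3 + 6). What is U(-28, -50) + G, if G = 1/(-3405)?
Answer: -510751/3405 ≈ -150.00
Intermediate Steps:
G = -1/3405 ≈ -0.00029369
U(c, O) = 3*O (U(c, O) = O*3 = 3*O)
U(-28, -50) + G = 3*(-50) - 1/3405 = -150 - 1/3405 = -510751/3405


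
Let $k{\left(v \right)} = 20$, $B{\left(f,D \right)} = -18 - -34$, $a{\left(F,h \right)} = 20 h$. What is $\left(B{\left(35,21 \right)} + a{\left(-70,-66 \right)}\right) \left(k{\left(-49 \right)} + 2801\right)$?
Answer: $-3678584$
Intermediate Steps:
$B{\left(f,D \right)} = 16$ ($B{\left(f,D \right)} = -18 + 34 = 16$)
$\left(B{\left(35,21 \right)} + a{\left(-70,-66 \right)}\right) \left(k{\left(-49 \right)} + 2801\right) = \left(16 + 20 \left(-66\right)\right) \left(20 + 2801\right) = \left(16 - 1320\right) 2821 = \left(-1304\right) 2821 = -3678584$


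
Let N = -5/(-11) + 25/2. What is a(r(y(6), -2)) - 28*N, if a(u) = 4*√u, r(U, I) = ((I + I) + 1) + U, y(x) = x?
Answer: -3990/11 + 4*√3 ≈ -355.80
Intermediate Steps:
r(U, I) = 1 + U + 2*I (r(U, I) = (2*I + 1) + U = (1 + 2*I) + U = 1 + U + 2*I)
N = 285/22 (N = -5*(-1/11) + 25*(½) = 5/11 + 25/2 = 285/22 ≈ 12.955)
a(r(y(6), -2)) - 28*N = 4*√(1 + 6 + 2*(-2)) - 28*285/22 = 4*√(1 + 6 - 4) - 3990/11 = 4*√3 - 3990/11 = -3990/11 + 4*√3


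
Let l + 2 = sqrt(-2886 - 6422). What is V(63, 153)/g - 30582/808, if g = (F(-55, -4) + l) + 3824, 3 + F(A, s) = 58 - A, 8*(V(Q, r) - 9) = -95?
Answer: (-61164*sqrt(2327) + 120250747*I)/(1616*(sqrt(2327) - 1966*I)) ≈ -37.85 + 1.793e-5*I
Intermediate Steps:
V(Q, r) = -23/8 (V(Q, r) = 9 + (1/8)*(-95) = 9 - 95/8 = -23/8)
l = -2 + 2*I*sqrt(2327) (l = -2 + sqrt(-2886 - 6422) = -2 + sqrt(-9308) = -2 + 2*I*sqrt(2327) ≈ -2.0 + 96.478*I)
F(A, s) = 55 - A (F(A, s) = -3 + (58 - A) = 55 - A)
g = 3932 + 2*I*sqrt(2327) (g = ((55 - 1*(-55)) + (-2 + 2*I*sqrt(2327))) + 3824 = ((55 + 55) + (-2 + 2*I*sqrt(2327))) + 3824 = (110 + (-2 + 2*I*sqrt(2327))) + 3824 = (108 + 2*I*sqrt(2327)) + 3824 = 3932 + 2*I*sqrt(2327) ≈ 3932.0 + 96.478*I)
V(63, 153)/g - 30582/808 = -23/(8*(3932 + 2*I*sqrt(2327))) - 30582/808 = -23/(8*(3932 + 2*I*sqrt(2327))) - 30582*1/808 = -23/(8*(3932 + 2*I*sqrt(2327))) - 15291/404 = -15291/404 - 23/(8*(3932 + 2*I*sqrt(2327)))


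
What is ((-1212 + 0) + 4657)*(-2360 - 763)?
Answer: -10758735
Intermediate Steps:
((-1212 + 0) + 4657)*(-2360 - 763) = (-1212 + 4657)*(-3123) = 3445*(-3123) = -10758735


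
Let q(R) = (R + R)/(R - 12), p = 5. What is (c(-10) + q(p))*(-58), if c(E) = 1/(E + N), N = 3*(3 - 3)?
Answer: 3103/35 ≈ 88.657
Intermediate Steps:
N = 0 (N = 3*0 = 0)
c(E) = 1/E (c(E) = 1/(E + 0) = 1/E)
q(R) = 2*R/(-12 + R) (q(R) = (2*R)/(-12 + R) = 2*R/(-12 + R))
(c(-10) + q(p))*(-58) = (1/(-10) + 2*5/(-12 + 5))*(-58) = (-⅒ + 2*5/(-7))*(-58) = (-⅒ + 2*5*(-⅐))*(-58) = (-⅒ - 10/7)*(-58) = -107/70*(-58) = 3103/35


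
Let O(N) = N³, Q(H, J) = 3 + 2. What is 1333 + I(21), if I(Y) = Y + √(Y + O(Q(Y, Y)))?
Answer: 1354 + √146 ≈ 1366.1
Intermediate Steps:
Q(H, J) = 5
I(Y) = Y + √(125 + Y) (I(Y) = Y + √(Y + 5³) = Y + √(Y + 125) = Y + √(125 + Y))
1333 + I(21) = 1333 + (21 + √(125 + 21)) = 1333 + (21 + √146) = 1354 + √146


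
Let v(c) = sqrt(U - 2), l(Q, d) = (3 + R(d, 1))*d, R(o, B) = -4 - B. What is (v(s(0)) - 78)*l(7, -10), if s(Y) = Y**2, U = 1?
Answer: -1560 + 20*I ≈ -1560.0 + 20.0*I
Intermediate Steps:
l(Q, d) = -2*d (l(Q, d) = (3 + (-4 - 1*1))*d = (3 + (-4 - 1))*d = (3 - 5)*d = -2*d)
v(c) = I (v(c) = sqrt(1 - 2) = sqrt(-1) = I)
(v(s(0)) - 78)*l(7, -10) = (I - 78)*(-2*(-10)) = (-78 + I)*20 = -1560 + 20*I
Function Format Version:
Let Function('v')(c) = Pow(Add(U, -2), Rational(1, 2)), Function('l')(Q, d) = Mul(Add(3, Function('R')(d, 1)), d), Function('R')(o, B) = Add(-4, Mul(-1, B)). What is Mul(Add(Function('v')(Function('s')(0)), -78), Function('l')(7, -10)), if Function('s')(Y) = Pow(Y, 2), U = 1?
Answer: Add(-1560, Mul(20, I)) ≈ Add(-1560.0, Mul(20.000, I))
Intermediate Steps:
Function('l')(Q, d) = Mul(-2, d) (Function('l')(Q, d) = Mul(Add(3, Add(-4, Mul(-1, 1))), d) = Mul(Add(3, Add(-4, -1)), d) = Mul(Add(3, -5), d) = Mul(-2, d))
Function('v')(c) = I (Function('v')(c) = Pow(Add(1, -2), Rational(1, 2)) = Pow(-1, Rational(1, 2)) = I)
Mul(Add(Function('v')(Function('s')(0)), -78), Function('l')(7, -10)) = Mul(Add(I, -78), Mul(-2, -10)) = Mul(Add(-78, I), 20) = Add(-1560, Mul(20, I))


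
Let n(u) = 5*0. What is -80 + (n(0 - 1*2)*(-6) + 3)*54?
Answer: 82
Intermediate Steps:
n(u) = 0
-80 + (n(0 - 1*2)*(-6) + 3)*54 = -80 + (0*(-6) + 3)*54 = -80 + (0 + 3)*54 = -80 + 3*54 = -80 + 162 = 82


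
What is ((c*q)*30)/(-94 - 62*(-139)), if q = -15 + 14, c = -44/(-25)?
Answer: -66/10655 ≈ -0.0061943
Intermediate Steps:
c = 44/25 (c = -44*(-1/25) = 44/25 ≈ 1.7600)
q = -1
((c*q)*30)/(-94 - 62*(-139)) = (((44/25)*(-1))*30)/(-94 - 62*(-139)) = (-44/25*30)/(-94 + 8618) = -264/5/8524 = -264/5*1/8524 = -66/10655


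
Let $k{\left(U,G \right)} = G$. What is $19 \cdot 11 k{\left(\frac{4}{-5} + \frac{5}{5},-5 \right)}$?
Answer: $-1045$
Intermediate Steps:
$19 \cdot 11 k{\left(\frac{4}{-5} + \frac{5}{5},-5 \right)} = 19 \cdot 11 \left(-5\right) = 209 \left(-5\right) = -1045$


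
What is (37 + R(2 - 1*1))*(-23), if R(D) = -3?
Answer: -782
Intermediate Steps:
(37 + R(2 - 1*1))*(-23) = (37 - 3)*(-23) = 34*(-23) = -782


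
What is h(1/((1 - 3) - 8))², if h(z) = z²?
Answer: 1/10000 ≈ 0.00010000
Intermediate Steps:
h(1/((1 - 3) - 8))² = ((1/((1 - 3) - 8))²)² = ((1/(-2 - 8))²)² = ((1/(-10))²)² = ((-⅒)²)² = (1/100)² = 1/10000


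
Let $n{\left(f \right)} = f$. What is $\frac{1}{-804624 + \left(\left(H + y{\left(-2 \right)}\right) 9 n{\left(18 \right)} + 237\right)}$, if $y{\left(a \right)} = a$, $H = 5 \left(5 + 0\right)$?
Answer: $- \frac{1}{800661} \approx -1.249 \cdot 10^{-6}$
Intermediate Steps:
$H = 25$ ($H = 5 \cdot 5 = 25$)
$\frac{1}{-804624 + \left(\left(H + y{\left(-2 \right)}\right) 9 n{\left(18 \right)} + 237\right)} = \frac{1}{-804624 + \left(\left(25 - 2\right) 9 \cdot 18 + 237\right)} = \frac{1}{-804624 + \left(23 \cdot 9 \cdot 18 + 237\right)} = \frac{1}{-804624 + \left(207 \cdot 18 + 237\right)} = \frac{1}{-804624 + \left(3726 + 237\right)} = \frac{1}{-804624 + 3963} = \frac{1}{-800661} = - \frac{1}{800661}$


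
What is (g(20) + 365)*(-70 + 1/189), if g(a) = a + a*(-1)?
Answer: -4828585/189 ≈ -25548.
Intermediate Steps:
g(a) = 0 (g(a) = a - a = 0)
(g(20) + 365)*(-70 + 1/189) = (0 + 365)*(-70 + 1/189) = 365*(-70 + 1/189) = 365*(-13229/189) = -4828585/189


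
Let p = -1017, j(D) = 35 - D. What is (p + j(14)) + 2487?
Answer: 1491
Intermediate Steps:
(p + j(14)) + 2487 = (-1017 + (35 - 1*14)) + 2487 = (-1017 + (35 - 14)) + 2487 = (-1017 + 21) + 2487 = -996 + 2487 = 1491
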